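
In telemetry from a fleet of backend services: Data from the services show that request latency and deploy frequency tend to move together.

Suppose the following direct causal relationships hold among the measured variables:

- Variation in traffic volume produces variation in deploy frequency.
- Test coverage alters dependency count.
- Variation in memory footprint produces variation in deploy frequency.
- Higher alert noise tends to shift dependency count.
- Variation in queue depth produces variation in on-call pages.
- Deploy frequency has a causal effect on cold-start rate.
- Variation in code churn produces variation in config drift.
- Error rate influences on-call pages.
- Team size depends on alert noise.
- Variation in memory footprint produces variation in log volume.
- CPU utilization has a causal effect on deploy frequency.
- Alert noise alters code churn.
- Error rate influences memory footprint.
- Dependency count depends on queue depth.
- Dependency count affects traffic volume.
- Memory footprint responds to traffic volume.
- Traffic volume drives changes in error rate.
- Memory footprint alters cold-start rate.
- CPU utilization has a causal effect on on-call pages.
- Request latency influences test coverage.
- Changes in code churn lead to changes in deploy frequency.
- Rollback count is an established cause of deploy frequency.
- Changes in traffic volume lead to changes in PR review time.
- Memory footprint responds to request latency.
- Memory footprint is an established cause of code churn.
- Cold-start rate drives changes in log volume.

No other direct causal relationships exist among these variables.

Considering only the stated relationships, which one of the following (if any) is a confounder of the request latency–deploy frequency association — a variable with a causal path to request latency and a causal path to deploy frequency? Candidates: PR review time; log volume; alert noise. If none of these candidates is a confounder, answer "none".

None of the listed candidates has causal paths to both request latency and deploy frequency in the stated relationships, so none is a common cause.

none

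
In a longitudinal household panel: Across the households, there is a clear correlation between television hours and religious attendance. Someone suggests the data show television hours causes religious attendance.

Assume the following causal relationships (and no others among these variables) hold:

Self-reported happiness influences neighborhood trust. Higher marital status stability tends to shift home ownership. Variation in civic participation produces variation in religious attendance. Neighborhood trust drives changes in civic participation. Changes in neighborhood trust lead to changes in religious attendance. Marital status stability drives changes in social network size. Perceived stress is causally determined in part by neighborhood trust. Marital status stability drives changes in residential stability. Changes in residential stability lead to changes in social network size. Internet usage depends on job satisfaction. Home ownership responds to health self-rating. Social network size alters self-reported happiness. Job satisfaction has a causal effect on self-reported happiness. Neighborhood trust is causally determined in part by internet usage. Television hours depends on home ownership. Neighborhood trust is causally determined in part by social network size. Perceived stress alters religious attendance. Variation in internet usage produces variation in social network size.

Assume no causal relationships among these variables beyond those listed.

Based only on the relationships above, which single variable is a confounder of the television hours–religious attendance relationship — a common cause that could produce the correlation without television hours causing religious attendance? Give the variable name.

marital status stability

Marital status stability has a causal path to television hours (marital status stability → home ownership → television hours) and a separate causal path to religious attendance (marital status stability → social network size → neighborhood trust → religious attendance), so it is a common cause of both.
No stated relationship gives television hours a causal route to religious attendance, so the correlation is explained by the shared upstream cause rather than a direct effect.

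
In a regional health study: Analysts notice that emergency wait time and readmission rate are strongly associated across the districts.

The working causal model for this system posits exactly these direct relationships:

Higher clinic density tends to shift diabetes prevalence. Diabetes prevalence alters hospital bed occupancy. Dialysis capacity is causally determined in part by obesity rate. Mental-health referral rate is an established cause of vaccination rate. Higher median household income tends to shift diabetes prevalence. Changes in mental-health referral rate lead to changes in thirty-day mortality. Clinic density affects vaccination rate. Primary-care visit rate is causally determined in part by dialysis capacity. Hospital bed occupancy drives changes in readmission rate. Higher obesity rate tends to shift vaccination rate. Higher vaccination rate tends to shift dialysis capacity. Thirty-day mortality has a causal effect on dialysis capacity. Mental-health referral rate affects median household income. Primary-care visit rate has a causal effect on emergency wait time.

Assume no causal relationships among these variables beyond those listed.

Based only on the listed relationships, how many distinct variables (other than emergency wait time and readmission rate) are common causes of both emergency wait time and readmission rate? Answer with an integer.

2

The common causes are: clinic density (to emergency wait time via clinic density → vaccination rate → dialysis capacity → primary-care visit rate → emergency wait time; to readmission rate via clinic density → diabetes prevalence → hospital bed occupancy → readmission rate); mental-health referral rate (to emergency wait time via mental-health referral rate → vaccination rate → dialysis capacity → primary-care visit rate → emergency wait time; to readmission rate via mental-health referral rate → median household income → diabetes prevalence → hospital bed occupancy → readmission rate).
Every other variable lacks a causal path to at least one of emergency wait time and readmission rate.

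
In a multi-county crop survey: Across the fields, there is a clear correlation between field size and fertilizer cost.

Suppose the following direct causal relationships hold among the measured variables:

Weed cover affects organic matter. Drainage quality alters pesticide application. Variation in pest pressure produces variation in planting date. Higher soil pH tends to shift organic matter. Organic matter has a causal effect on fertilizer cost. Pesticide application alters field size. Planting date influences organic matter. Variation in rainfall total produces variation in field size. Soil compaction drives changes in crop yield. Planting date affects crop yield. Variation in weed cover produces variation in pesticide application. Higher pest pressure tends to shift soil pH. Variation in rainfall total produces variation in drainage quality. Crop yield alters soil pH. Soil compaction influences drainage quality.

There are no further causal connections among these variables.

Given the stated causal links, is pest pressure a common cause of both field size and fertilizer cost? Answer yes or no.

no

Pest pressure has no stated causal path to field size. A confounder must cause both variables, so pest pressure does not qualify.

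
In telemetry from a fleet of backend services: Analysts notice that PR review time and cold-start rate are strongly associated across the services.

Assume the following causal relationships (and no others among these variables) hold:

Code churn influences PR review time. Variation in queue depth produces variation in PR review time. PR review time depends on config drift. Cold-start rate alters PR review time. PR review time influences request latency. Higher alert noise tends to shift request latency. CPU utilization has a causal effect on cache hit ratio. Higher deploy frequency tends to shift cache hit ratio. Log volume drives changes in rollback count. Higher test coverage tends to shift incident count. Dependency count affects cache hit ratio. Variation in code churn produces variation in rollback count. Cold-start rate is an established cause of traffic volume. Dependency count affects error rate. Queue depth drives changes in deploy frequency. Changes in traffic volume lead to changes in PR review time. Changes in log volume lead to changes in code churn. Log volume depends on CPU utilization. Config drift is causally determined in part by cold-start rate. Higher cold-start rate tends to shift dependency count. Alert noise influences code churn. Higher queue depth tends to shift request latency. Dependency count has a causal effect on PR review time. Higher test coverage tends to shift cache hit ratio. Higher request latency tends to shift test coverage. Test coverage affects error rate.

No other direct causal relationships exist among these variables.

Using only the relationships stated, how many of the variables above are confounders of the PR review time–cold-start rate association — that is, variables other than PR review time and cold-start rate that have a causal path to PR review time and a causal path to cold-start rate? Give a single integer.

0

No listed variable has a causal path to both PR review time and cold-start rate, so there are no common causes.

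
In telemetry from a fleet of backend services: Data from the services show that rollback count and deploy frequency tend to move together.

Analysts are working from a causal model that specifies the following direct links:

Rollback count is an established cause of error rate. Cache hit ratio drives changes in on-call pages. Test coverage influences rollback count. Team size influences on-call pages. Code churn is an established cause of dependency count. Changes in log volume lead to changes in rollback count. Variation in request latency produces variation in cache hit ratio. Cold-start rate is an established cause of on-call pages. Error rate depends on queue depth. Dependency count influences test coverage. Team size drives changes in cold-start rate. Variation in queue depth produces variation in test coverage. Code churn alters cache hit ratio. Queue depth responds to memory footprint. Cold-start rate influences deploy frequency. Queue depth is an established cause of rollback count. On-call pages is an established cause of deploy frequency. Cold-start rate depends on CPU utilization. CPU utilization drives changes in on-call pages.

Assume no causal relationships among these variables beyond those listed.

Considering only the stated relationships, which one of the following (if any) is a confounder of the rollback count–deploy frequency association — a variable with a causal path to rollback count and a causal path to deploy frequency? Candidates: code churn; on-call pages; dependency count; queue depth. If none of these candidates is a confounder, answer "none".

code churn

Code churn causes rollback count (code churn → dependency count → test coverage → rollback count) and also causes deploy frequency (code churn → cache hit ratio → on-call pages → deploy frequency); it is a common cause of both.
Each of the other candidates lacks a causal path to at least one of rollback count and deploy frequency, so they do not confound the relationship.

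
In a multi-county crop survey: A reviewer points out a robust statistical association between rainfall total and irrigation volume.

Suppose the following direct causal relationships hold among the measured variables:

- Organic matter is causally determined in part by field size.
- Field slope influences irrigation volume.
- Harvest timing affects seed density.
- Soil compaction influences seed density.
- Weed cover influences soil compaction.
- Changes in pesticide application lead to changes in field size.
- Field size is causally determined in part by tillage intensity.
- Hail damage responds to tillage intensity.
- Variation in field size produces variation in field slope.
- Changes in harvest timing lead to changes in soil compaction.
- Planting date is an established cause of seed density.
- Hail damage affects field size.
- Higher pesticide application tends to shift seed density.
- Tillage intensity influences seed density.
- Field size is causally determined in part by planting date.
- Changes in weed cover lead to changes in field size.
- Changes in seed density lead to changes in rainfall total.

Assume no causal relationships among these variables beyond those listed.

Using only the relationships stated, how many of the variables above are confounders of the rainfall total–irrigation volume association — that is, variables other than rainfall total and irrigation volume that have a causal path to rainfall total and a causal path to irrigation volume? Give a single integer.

4

The common causes are: pesticide application (to rainfall total via pesticide application → seed density → rainfall total; to irrigation volume via pesticide application → field size → field slope → irrigation volume); planting date (to rainfall total via planting date → seed density → rainfall total; to irrigation volume via planting date → field size → field slope → irrigation volume); tillage intensity (to rainfall total via tillage intensity → seed density → rainfall total; to irrigation volume via tillage intensity → field size → field slope → irrigation volume); weed cover (to rainfall total via weed cover → soil compaction → seed density → rainfall total; to irrigation volume via weed cover → field size → field slope → irrigation volume).
Every other variable lacks a causal path to at least one of rainfall total and irrigation volume.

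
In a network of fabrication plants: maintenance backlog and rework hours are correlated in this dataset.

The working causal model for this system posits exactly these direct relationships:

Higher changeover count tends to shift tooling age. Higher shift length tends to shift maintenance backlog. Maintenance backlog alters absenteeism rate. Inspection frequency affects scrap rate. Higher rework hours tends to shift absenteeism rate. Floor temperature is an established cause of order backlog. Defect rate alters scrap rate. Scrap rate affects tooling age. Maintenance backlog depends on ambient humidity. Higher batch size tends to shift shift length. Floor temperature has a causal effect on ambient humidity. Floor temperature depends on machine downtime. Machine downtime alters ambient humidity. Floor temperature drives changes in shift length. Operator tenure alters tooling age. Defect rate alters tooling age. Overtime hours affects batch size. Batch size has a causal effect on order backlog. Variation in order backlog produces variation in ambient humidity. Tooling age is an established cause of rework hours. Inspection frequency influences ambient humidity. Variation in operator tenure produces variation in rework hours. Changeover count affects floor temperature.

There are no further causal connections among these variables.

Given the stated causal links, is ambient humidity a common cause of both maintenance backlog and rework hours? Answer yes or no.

Ambient humidity has no stated causal path to rework hours. A confounder must cause both variables, so ambient humidity does not qualify.

no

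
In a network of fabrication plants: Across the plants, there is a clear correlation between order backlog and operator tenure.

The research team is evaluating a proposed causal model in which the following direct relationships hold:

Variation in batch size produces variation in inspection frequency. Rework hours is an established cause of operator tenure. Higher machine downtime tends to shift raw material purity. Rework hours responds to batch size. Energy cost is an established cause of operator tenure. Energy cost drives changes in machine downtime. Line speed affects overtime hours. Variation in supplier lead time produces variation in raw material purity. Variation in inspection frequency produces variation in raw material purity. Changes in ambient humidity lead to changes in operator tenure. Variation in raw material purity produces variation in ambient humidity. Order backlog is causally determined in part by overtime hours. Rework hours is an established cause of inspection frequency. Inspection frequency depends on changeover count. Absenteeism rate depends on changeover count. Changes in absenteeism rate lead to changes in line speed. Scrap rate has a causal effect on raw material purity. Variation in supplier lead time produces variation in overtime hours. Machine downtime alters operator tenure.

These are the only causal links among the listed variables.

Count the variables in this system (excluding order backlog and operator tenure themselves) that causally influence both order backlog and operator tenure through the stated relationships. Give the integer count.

The common causes are: changeover count (to order backlog via changeover count → absenteeism rate → line speed → overtime hours → order backlog; to operator tenure via changeover count → inspection frequency → raw material purity → ambient humidity → operator tenure); supplier lead time (to order backlog via supplier lead time → overtime hours → order backlog; to operator tenure via supplier lead time → raw material purity → ambient humidity → operator tenure).
Every other variable lacks a causal path to at least one of order backlog and operator tenure.

2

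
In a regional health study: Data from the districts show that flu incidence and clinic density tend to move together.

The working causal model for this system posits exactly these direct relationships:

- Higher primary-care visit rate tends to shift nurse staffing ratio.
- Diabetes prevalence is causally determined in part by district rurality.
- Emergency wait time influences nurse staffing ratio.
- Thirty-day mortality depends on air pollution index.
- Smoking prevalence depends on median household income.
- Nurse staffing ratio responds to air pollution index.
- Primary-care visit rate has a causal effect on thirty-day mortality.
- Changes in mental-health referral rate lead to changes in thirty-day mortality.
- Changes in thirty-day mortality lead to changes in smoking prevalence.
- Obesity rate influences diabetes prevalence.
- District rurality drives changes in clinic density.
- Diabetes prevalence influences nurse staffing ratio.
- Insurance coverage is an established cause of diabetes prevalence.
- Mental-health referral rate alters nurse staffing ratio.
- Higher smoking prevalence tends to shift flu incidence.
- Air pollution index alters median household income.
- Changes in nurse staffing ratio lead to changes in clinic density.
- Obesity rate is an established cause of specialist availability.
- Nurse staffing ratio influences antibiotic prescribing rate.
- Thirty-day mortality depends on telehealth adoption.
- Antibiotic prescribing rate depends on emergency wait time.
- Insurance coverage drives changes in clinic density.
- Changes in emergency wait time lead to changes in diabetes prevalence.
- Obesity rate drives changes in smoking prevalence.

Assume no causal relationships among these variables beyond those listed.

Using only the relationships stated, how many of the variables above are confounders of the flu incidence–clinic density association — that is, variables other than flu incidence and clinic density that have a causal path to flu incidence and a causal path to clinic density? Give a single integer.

The common causes are: air pollution index (to flu incidence via air pollution index → median household income → smoking prevalence → flu incidence; to clinic density via air pollution index → nurse staffing ratio → clinic density); mental-health referral rate (to flu incidence via mental-health referral rate → thirty-day mortality → smoking prevalence → flu incidence; to clinic density via mental-health referral rate → nurse staffing ratio → clinic density); obesity rate (to flu incidence via obesity rate → smoking prevalence → flu incidence; to clinic density via obesity rate → diabetes prevalence → nurse staffing ratio → clinic density); primary-care visit rate (to flu incidence via primary-care visit rate → thirty-day mortality → smoking prevalence → flu incidence; to clinic density via primary-care visit rate → nurse staffing ratio → clinic density).
Every other variable lacks a causal path to at least one of flu incidence and clinic density.

4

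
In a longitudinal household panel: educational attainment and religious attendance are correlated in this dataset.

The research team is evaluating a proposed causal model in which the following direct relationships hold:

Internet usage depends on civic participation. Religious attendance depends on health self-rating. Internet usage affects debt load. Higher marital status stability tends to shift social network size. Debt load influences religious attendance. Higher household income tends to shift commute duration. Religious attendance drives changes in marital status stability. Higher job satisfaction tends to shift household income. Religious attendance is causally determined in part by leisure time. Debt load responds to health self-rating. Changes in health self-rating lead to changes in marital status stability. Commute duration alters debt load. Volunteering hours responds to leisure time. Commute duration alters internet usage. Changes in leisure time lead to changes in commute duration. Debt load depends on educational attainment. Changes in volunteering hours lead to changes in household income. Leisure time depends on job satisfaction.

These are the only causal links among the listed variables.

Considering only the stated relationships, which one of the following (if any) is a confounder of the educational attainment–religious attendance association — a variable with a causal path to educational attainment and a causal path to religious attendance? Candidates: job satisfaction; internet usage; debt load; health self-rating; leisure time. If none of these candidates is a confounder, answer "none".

None of the listed candidates has causal paths to both educational attainment and religious attendance in the stated relationships, so none is a common cause.

none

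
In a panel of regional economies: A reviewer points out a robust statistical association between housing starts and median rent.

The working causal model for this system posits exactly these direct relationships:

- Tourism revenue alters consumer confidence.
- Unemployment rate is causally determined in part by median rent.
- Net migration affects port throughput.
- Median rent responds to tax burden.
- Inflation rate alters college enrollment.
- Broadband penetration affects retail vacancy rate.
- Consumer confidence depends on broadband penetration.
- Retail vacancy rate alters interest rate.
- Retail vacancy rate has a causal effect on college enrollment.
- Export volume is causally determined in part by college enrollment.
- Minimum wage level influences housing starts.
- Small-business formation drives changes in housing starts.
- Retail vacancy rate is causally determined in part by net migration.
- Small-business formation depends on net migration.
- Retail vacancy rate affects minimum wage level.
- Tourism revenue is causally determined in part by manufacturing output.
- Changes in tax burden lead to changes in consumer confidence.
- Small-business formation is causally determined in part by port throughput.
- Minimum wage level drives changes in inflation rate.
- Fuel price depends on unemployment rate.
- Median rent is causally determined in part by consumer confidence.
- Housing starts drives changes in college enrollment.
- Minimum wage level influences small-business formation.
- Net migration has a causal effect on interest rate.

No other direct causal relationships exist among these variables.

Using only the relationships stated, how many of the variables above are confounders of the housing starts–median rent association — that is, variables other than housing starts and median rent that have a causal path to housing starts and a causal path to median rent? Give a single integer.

1

The common causes are: broadband penetration (to housing starts via broadband penetration → retail vacancy rate → minimum wage level → housing starts; to median rent via broadband penetration → consumer confidence → median rent).
Every other variable lacks a causal path to at least one of housing starts and median rent.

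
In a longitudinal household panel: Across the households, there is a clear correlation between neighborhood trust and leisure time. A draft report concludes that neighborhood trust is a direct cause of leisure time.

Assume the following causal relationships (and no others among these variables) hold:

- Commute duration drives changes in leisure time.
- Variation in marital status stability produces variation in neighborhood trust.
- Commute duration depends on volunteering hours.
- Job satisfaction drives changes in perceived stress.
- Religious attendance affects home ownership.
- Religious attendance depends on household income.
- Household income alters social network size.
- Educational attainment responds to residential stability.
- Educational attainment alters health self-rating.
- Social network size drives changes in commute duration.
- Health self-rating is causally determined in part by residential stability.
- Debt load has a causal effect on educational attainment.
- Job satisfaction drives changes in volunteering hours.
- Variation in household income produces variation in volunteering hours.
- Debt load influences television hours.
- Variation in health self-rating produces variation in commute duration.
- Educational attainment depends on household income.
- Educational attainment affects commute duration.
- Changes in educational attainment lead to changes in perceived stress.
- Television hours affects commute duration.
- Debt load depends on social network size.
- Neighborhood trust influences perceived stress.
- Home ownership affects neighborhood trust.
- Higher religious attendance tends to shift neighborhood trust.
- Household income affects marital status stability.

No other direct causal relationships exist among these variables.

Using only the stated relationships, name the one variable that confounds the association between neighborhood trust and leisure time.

household income

Household income has a causal path to neighborhood trust (household income → religious attendance → neighborhood trust) and a separate causal path to leisure time (household income → volunteering hours → commute duration → leisure time), so it is a common cause of both.
No stated relationship gives neighborhood trust a causal route to leisure time, so the correlation is explained by the shared upstream cause rather than a direct effect.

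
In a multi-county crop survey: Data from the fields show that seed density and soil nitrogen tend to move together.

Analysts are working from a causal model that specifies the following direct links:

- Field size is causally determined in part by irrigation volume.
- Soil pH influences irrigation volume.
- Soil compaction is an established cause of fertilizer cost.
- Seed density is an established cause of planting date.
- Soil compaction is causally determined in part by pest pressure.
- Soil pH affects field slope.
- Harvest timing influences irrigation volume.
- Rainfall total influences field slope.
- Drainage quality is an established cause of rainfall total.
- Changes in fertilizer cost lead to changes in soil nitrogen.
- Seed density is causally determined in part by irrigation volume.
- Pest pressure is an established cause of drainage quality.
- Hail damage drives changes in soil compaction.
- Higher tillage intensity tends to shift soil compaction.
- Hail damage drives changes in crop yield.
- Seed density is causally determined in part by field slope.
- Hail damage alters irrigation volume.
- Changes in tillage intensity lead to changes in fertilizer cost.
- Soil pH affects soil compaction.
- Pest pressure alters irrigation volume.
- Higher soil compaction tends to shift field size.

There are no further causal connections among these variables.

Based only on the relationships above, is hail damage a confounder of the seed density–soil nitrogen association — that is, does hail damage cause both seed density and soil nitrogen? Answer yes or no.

yes

Hail damage has a causal path to seed density (hail damage → irrigation volume → seed density) and to soil nitrogen (hail damage → soil compaction → fertilizer cost → soil nitrogen), so it is a common cause of both — a confounder.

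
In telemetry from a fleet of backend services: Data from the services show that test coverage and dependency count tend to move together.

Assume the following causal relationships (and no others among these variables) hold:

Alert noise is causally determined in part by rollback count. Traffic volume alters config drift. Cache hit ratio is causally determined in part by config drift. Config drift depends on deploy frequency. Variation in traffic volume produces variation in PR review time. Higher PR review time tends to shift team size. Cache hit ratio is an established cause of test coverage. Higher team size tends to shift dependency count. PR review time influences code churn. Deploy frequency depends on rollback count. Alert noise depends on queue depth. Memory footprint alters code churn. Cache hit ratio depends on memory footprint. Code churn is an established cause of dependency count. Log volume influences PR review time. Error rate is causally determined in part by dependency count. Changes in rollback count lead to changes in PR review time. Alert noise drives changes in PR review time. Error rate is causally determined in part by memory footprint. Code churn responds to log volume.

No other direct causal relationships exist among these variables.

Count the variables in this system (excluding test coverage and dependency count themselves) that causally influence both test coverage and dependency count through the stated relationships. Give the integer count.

The common causes are: memory footprint (to test coverage via memory footprint → cache hit ratio → test coverage; to dependency count via memory footprint → code churn → dependency count); rollback count (to test coverage via rollback count → deploy frequency → config drift → cache hit ratio → test coverage; to dependency count via rollback count → PR review time → code churn → dependency count); traffic volume (to test coverage via traffic volume → config drift → cache hit ratio → test coverage; to dependency count via traffic volume → PR review time → code churn → dependency count).
Every other variable lacks a causal path to at least one of test coverage and dependency count.

3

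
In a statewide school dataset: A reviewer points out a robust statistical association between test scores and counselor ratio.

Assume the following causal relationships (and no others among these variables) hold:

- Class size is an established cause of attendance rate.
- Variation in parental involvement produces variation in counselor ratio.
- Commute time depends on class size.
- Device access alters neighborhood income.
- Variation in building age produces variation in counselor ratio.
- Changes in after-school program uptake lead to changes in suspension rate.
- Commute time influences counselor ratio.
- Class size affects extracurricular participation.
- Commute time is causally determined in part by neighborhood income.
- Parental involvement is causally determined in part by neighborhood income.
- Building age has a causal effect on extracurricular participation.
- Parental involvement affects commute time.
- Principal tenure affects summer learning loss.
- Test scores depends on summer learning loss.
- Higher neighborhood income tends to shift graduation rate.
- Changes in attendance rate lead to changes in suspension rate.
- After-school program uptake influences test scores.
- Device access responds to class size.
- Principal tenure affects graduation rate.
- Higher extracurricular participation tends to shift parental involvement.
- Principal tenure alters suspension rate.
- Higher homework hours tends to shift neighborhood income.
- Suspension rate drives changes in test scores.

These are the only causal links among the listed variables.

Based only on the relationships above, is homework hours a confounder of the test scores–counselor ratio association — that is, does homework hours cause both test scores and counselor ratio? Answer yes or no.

no

Homework hours has no stated causal path to test scores. A confounder must cause both variables, so homework hours does not qualify.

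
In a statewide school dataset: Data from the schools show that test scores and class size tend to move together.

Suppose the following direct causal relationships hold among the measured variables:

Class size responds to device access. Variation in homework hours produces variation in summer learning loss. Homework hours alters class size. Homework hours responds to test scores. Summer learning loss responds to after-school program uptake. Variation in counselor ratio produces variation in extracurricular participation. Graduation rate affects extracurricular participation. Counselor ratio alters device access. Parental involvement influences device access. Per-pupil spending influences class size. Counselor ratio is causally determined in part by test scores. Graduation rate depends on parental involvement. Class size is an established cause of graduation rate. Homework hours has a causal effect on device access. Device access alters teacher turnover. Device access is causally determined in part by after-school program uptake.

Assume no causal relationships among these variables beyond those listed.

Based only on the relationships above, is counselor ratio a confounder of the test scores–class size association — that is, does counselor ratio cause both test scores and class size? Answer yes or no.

Counselor ratio has no stated causal path to test scores. A confounder must cause both variables, so counselor ratio does not qualify.

no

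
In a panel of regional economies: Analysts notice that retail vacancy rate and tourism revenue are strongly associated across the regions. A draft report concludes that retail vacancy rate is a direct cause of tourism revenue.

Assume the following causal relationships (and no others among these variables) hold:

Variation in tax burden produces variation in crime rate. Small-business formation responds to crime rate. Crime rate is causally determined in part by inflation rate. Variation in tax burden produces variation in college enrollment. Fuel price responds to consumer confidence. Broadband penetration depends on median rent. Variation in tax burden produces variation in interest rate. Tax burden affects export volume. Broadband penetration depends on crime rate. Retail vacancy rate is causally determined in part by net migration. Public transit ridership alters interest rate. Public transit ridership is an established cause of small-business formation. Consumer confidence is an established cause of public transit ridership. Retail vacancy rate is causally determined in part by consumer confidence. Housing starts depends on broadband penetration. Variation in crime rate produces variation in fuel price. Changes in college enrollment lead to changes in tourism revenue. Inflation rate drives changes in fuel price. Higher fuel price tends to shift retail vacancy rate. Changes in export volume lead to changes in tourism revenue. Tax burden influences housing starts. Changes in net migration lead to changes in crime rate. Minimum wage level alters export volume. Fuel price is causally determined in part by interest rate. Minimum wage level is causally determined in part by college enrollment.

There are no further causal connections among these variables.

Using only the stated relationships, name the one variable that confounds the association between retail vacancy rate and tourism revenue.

tax burden

Tax burden has a causal path to retail vacancy rate (tax burden → interest rate → fuel price → retail vacancy rate) and a separate causal path to tourism revenue (tax burden → export volume → tourism revenue), so it is a common cause of both.
No stated relationship gives retail vacancy rate a causal route to tourism revenue, so the correlation is explained by the shared upstream cause rather than a direct effect.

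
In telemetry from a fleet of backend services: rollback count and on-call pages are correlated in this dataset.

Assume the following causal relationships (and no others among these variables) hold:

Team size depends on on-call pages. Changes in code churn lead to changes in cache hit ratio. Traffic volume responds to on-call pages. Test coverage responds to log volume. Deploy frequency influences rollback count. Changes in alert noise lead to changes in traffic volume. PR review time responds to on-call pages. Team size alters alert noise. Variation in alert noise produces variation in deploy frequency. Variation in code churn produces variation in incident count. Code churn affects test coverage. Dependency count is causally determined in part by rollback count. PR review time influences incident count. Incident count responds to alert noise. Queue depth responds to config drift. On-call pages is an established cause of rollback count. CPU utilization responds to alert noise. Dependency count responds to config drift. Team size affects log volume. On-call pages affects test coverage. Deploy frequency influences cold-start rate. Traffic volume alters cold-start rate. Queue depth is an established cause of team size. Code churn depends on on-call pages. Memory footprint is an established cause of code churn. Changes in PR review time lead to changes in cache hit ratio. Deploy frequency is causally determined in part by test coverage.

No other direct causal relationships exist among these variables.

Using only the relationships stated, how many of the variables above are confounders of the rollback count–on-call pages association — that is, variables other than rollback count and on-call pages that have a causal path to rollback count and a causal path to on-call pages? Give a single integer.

0

No listed variable has a causal path to both rollback count and on-call pages, so there are no common causes.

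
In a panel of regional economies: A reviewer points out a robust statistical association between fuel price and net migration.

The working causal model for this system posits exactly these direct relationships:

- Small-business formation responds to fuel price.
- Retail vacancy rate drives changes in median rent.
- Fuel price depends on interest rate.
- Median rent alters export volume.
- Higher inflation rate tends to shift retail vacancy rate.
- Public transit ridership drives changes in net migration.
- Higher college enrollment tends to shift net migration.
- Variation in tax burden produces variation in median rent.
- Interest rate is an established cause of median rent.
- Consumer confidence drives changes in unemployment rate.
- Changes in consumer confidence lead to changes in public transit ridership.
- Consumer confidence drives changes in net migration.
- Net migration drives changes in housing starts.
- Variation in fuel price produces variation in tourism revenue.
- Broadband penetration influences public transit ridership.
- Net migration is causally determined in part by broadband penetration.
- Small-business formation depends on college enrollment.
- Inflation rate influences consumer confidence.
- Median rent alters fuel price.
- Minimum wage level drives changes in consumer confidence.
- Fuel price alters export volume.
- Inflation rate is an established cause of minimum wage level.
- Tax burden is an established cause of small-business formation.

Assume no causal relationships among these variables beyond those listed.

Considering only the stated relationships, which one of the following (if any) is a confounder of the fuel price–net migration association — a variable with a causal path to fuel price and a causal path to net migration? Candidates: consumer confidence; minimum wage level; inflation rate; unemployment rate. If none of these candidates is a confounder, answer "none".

Inflation rate causes fuel price (inflation rate → retail vacancy rate → median rent → fuel price) and also causes net migration (inflation rate → consumer confidence → net migration); it is a common cause of both.
Each of the other candidates lacks a causal path to at least one of fuel price and net migration, so they do not confound the relationship.

inflation rate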